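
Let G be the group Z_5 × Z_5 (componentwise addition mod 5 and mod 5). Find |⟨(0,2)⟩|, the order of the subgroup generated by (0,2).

5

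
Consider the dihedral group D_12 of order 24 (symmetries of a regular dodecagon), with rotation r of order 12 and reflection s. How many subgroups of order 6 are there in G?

5

|G| = 24 and 6 | 24, so subgroups of order 6 are possible by Lagrange.
The subgroups of order 6 are: {e, r^2, r^4, r^6, r^8, r^10}; {e, r^4, r^8, r^2s, r^6s, r^10s}; {e, r^4, r^8, r^3s, r^7s, r^11s}; {e, r^4, r^8, s, r^4s, r^8s}; … (5 in all).
So G has 5 subgroups of order 6.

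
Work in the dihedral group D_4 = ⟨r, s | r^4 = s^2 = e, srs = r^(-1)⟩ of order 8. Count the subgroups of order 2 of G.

5

|G| = 8 and 2 | 8, so subgroups of order 2 are possible by Lagrange.
The subgroups of order 2 are: {e, r^2}; {e, r^2s}; {e, r^3s}; {e, rs}; … (5 in all).
So G has 5 subgroups of order 2.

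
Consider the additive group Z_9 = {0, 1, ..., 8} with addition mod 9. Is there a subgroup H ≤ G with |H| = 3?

3 | 9. A subgroup of order 3 is {0, 3, 6}.

Yes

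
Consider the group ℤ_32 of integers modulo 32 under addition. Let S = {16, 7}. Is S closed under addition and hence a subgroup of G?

No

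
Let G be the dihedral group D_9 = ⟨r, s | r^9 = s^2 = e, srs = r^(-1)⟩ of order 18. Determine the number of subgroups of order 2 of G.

9

|G| = 18 and 2 | 18, so subgroups of order 2 are possible by Lagrange.
The subgroups of order 2 are: {e, r^2s}; {e, r^3s}; {e, r^4s}; {e, r^5s}; … (9 in all).
So G has 9 subgroups of order 2.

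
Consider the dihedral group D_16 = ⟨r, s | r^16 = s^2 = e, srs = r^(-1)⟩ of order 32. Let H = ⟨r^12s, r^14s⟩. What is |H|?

|⟨r^12s⟩| = 2 and |⟨r^14s⟩| = 2, so |H| is a multiple of lcm(2, 2) = 2 and divides |G| = 32.
Closing under the operation: H = {e, r^2, r^4, r^6, r^8, r^10, r^12, r^14, s, r^2s, r^4s, r^6s, r^8s, r^10s, r^12s, r^14s}, so |H| = 16.

16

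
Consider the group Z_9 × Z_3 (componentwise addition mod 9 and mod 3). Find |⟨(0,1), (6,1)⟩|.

9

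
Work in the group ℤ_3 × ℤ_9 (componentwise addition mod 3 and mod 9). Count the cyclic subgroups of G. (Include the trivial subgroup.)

8

A cyclic subgroup of order d is generated by each of its φ(d) elements of order d, so the cyclic subgroups of order d number (#elements of order d)/φ(d).
Cyclic subgroups by order — order 1: 1; order 3: 4; order 9: 3.
Total: 8.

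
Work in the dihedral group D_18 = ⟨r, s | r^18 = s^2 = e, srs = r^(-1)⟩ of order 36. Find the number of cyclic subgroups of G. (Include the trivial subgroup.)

24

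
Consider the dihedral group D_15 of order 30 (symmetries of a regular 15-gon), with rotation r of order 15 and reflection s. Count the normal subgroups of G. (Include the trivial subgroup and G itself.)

G has 28 subgroups. Checking conjugation-invariance by order — order 1: 1/1 normal; order 2: 0/15 normal; order 3: 1/1 normal; order 5: 1/1 normal; order 6: 0/5 normal; order 10: 0/3 normal; order 15: 1/1 normal; order 30: 1/1 normal.
Total normal subgroups: 5.

5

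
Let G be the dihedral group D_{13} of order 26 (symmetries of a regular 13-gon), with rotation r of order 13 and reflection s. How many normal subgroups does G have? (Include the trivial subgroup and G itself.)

G has 16 subgroups. Checking conjugation-invariance by order — order 1: 1/1 normal; order 2: 0/13 normal; order 13: 1/1 normal; order 26: 1/1 normal.
Total normal subgroups: 3.

3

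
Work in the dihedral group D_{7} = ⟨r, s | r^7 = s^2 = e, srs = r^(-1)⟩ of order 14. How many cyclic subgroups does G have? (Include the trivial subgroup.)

9

Group the elements of G by the cyclic subgroup they generate; each cyclic subgroup of order d accounts for φ(d) elements.
Cyclic subgroups by order — order 1: 1; order 2: 7; order 7: 1.
Total: 9.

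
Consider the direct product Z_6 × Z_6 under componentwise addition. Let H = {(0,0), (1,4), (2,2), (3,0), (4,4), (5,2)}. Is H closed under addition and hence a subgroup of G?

Yes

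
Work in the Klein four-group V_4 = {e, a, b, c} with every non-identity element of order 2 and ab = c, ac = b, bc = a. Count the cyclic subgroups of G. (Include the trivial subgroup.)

Group the elements of G by the cyclic subgroup they generate; each cyclic subgroup of order d accounts for φ(d) elements.
Cyclic subgroups by order — order 1: 1; order 2: 3.
Total: 4.

4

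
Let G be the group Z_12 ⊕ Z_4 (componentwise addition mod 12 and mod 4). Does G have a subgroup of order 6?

Yes

6 | 48. A subgroup of order 6 is {(0,0), (0,2), (4,0), (4,2), (8,0), (8,2)}.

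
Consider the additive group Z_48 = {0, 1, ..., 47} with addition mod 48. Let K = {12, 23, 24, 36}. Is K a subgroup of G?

The identity 0 ∉ K, so K is not a subgroup.

No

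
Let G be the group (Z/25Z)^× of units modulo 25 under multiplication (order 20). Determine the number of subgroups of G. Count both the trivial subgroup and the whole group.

6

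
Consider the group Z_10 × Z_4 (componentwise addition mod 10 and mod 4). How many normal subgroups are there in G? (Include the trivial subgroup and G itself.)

G is abelian, so every subgroup is normal.
G has 16 subgroups in total, hence 16 normal subgroups.

16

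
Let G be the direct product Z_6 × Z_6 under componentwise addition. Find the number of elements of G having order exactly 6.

An element (a,b) has order lcm(ord(a), ord(b)); count pairs with lcm equal to 6.
Enumerating gives 24 such elements.

24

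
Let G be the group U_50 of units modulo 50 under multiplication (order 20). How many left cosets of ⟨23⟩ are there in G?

|⟨23⟩| = 20 and |G| = 20.
By Lagrange, [G : H] = |G|/|H| = 20/20 = 1.

1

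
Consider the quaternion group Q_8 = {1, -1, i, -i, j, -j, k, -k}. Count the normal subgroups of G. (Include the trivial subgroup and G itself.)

6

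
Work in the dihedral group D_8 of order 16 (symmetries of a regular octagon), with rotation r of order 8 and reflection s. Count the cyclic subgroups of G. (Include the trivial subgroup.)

Each element a generates a cyclic subgroup ⟨a⟩; distinct elements may generate the same one (a cyclic group of order d has φ(d) generators).
Cyclic subgroups by order — order 1: 1; order 2: 9; order 4: 1; order 8: 1.
Total: 12.

12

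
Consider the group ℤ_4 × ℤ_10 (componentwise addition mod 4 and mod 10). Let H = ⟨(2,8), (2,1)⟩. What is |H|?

|⟨(2,8)⟩| = 10 and |⟨(2,1)⟩| = 10, so |H| is a multiple of lcm(10, 10) = 10 and divides |G| = 40.
Closing under the operation: H = {(0,0), (0,1), (0,2), (0,3), (0,4), (0,5), (0,6), (0,7), (0,8), (0,9), (2,0), (2,1), (2,2), (2,3), (2,4), (2,5), (2,6), (2,7), (2,8), (2,9)}, so |H| = 20.

20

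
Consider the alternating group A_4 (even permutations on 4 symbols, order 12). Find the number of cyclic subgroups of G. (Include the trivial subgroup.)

8

A cyclic subgroup of order d is generated by each of its φ(d) elements of order d, so the cyclic subgroups of order d number (#elements of order d)/φ(d).
Cyclic subgroups by order — order 1: 1; order 2: 3; order 3: 4.
Total: 8.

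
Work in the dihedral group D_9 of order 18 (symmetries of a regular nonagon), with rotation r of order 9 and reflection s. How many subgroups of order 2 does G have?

|G| = 18 and 2 | 18, so subgroups of order 2 are possible by Lagrange.
The subgroups of order 2 are: {e, r^2s}; {e, r^3s}; {e, r^4s}; {e, r^5s}; … (9 in all).
So G has 9 subgroups of order 2.

9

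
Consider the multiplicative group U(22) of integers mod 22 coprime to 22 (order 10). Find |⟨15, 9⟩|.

5

|⟨15⟩| = 5 and |⟨9⟩| = 5, so |H| is a multiple of lcm(5, 5) = 5 and divides |G| = 10.
Closing under the operation: H = {1, 3, 5, 9, 15}, so |H| = 5.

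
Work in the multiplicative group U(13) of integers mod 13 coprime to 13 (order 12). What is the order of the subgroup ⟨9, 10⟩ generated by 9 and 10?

|⟨9⟩| = 3 and |⟨10⟩| = 6, so |H| is a multiple of lcm(3, 6) = 6 and divides |G| = 12.
Closing under the operation: H = {1, 3, 4, 9, 10, 12}, so |H| = 6.

6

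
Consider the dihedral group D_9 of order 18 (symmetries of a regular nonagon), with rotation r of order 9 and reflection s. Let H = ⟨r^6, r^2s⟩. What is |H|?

6

|⟨r^6⟩| = 3 and |⟨r^2s⟩| = 2, so |H| is a multiple of lcm(3, 2) = 6 and divides |G| = 18.
Closing under the operation: H = {e, r^3, r^6, r^2s, r^5s, r^8s}, so |H| = 6.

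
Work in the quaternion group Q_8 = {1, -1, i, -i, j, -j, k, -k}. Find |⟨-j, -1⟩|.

4

|⟨-j⟩| = 4 and |⟨-1⟩| = 2, so |H| is a multiple of lcm(4, 2) = 4 and divides |G| = 8.
Closing under the operation: H = {1, -1, j, -j}, so |H| = 4.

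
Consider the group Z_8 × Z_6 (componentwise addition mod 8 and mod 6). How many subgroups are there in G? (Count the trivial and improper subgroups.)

22

|G| = 48, so by Lagrange every subgroup order divides 48. Divisors: 1, 2, 3, 4, 6, 8, 12, 16, 24, 48.
Subgroups by order — order 1: 1; order 2: 3; order 3: 1; order 4: 3; order 6: 3; order 8: 3; order 12: 3; order 16: 1; order 24: 3; order 48: 1.
Total: 1 + 3 + 1 + 3 + 3 + 3 + 3 + 1 + 3 + 1 = 22.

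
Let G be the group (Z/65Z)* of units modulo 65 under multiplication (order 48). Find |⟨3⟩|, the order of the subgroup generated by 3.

12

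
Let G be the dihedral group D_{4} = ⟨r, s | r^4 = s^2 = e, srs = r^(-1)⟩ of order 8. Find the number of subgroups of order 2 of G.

|G| = 8 and 2 | 8, so subgroups of order 2 are possible by Lagrange.
The subgroups of order 2 are: {e, r^2}; {e, r^2s}; {e, r^3s}; {e, rs}; … (5 in all).
So G has 5 subgroups of order 2.

5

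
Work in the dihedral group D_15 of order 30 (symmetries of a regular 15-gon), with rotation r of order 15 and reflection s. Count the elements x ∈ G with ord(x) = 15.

The elements of order 15 are: r, r^2, r^4, r^7, r^8, r^11, r^13, r^14.
That's 8.

8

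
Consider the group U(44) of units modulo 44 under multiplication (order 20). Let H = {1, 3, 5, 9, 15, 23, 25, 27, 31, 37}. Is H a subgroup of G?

|H| = 10 divides |G| = 20, consistent with Lagrange.
H contains the identity, every element's inverse is in H, and H is closed under ·: it is a subgroup.
In fact H = ⟨3⟩.

Yes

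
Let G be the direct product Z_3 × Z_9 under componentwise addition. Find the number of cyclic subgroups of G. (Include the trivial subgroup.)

A cyclic subgroup of order d is generated by each of its φ(d) elements of order d, so the cyclic subgroups of order d number (#elements of order d)/φ(d).
Cyclic subgroups by order — order 1: 1; order 3: 4; order 9: 3.
Total: 8.

8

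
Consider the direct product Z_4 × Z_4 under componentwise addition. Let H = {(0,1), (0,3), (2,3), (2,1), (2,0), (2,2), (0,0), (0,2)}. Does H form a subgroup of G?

Yes

|H| = 8 divides |G| = 16, consistent with Lagrange.
H contains the identity, every element's inverse is in H, and H is closed under +: it is a subgroup.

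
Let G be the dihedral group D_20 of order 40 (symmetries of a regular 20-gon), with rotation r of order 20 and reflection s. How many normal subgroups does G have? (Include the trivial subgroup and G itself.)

9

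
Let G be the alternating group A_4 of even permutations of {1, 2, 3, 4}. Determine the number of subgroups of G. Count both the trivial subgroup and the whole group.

|G| = 12, so by Lagrange every subgroup order divides 12. Divisors: 1, 2, 3, 4, 6, 12.
Subgroups by order — order 1: 1; order 2: 3; order 3: 4; order 4: 1; order 6: 0; order 12: 1.
Total: 1 + 3 + 4 + 1 + 0 + 1 = 10.

10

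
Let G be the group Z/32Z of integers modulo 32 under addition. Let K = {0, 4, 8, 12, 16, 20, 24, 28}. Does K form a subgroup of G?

Yes

|K| = 8 divides |G| = 32, consistent with Lagrange.
K contains the identity, every element's inverse is in K, and K is closed under +: it is a subgroup.
In fact K = ⟨4⟩.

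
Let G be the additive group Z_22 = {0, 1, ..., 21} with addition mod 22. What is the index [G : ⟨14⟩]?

|⟨14⟩| = 11 and |G| = 22.
By Lagrange, [G : H] = |G|/|H| = 22/11 = 2.

2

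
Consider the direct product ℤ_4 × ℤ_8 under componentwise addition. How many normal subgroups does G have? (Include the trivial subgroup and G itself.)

22

G is abelian, so every subgroup is normal.
G has 22 subgroups in total, hence 22 normal subgroups.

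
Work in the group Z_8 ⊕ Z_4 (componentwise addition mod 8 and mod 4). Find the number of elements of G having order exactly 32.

0

An element (a,b) has order lcm(ord(a), ord(b)); count pairs with lcm equal to 32.
Enumerating gives 0 such elements.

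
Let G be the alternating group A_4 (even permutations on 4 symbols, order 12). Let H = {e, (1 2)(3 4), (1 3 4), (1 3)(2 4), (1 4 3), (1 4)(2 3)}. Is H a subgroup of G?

Closure fails: (1 4 3) ∘ (1 2)(3 4) = (1 2 4) ∉ H. So H is not a subgroup.

No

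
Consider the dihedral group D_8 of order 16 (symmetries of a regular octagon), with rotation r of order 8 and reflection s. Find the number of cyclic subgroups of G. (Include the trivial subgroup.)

A cyclic subgroup of order d is generated by each of its φ(d) elements of order d, so the cyclic subgroups of order d number (#elements of order d)/φ(d).
Cyclic subgroups by order — order 1: 1; order 2: 9; order 4: 1; order 8: 1.
Total: 12.

12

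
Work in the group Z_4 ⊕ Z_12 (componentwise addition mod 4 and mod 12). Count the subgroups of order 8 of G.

3

|G| = 48 and 8 | 48, so subgroups of order 8 are possible by Lagrange.
The subgroups of order 8 are: {(0,0), (0,3), (0,6), (0,9), (2,0), (2,3), (2,6), (2,9)}; {(0,0), (0,6), (1,0), (1,6), (2,0), (2,6), (3,0), (3,6)}; {(0,0), (0,6), (1,3), (1,9), (2,0), (2,6), (3,3), (3,9)}.
So G has 3 subgroups of order 8.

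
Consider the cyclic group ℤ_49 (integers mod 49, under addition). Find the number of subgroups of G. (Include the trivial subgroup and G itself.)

3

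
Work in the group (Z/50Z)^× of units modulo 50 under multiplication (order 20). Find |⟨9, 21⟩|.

|⟨9⟩| = 10 and |⟨21⟩| = 5, so |H| is a multiple of lcm(10, 5) = 10 and divides |G| = 20.
Closing under the operation: H = {1, 9, 11, 19, 21, 29, 31, 39, 41, 49}, so |H| = 10.

10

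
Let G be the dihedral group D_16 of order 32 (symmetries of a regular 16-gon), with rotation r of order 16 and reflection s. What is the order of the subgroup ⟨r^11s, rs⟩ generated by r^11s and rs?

16

|⟨r^11s⟩| = 2 and |⟨rs⟩| = 2, so |H| is a multiple of lcm(2, 2) = 2 and divides |G| = 32.
Closing under the operation: H = {e, r^2, r^4, r^6, r^8, r^10, r^12, r^14, rs, r^3s, r^5s, r^7s, r^9s, r^11s, r^13s, r^15s}, so |H| = 16.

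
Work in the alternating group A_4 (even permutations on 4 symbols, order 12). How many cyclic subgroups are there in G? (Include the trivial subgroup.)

Group the elements of G by the cyclic subgroup they generate; each cyclic subgroup of order d accounts for φ(d) elements.
Cyclic subgroups by order — order 1: 1; order 2: 3; order 3: 4.
Total: 8.

8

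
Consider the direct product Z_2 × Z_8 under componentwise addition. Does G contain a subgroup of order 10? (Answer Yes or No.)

10 does not divide |G| = 16, so by Lagrange no subgroup of order 10 exists.

No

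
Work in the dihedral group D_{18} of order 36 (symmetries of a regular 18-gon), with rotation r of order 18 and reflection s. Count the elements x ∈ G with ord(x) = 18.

6

The elements of order 18 are: r, r^5, r^7, r^11, r^13, r^17.
That's 6.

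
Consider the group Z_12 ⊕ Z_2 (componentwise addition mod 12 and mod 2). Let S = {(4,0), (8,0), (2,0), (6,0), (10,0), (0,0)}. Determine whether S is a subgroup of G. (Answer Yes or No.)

|S| = 6 divides |G| = 24, consistent with Lagrange.
S contains the identity, every element's inverse is in S, and S is closed under +: it is a subgroup.
In fact S = ⟨(10,0)⟩.

Yes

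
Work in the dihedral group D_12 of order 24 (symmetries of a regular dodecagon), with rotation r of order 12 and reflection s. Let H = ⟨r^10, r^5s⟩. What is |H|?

12

|⟨r^10⟩| = 6 and |⟨r^5s⟩| = 2, so |H| is a multiple of lcm(6, 2) = 6 and divides |G| = 24.
Closing under the operation: H = {e, r^2, r^4, r^6, r^8, r^10, rs, r^3s, r^5s, r^7s, r^9s, r^11s}, so |H| = 12.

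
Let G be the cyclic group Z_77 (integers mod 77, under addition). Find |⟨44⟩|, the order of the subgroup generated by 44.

7

In Z_77, the order of an element a is n/gcd(a, n).
gcd(44, 77) = 11, so |⟨44⟩| = 77/11 = 7.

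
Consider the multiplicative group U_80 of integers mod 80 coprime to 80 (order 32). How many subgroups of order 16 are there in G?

|G| = 32 and 16 | 32, so subgroups of order 16 are possible by Lagrange.
The subgroups of order 16 are: {1, 7, 9, 11, 13, 19, 23, 37, 41, 47, 49, 51, 53, 59, 63, 77}; {1, 3, 9, 11, 17, 19, 27, 33, 41, 43, 49, 51, 57, 59, 67, 73}; {1, 9, 11, 19, 21, 29, 31, 39, 41, 49, 51, 59, 61, 69, 71, 79}; {1, 9, 13, 17, 21, 29, 33, 37, 41, 49, 53, 57, 61, 69, 73, 77}; … (7 in all).
So G has 7 subgroups of order 16.

7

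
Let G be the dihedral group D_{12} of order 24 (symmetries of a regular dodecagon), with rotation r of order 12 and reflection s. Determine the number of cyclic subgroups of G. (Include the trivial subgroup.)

18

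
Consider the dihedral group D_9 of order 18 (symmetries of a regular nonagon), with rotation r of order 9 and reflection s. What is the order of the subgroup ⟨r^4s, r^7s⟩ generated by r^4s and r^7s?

6

|⟨r^4s⟩| = 2 and |⟨r^7s⟩| = 2, so |H| is a multiple of lcm(2, 2) = 2 and divides |G| = 18.
Closing under the operation: H = {e, r^3, r^6, rs, r^4s, r^7s}, so |H| = 6.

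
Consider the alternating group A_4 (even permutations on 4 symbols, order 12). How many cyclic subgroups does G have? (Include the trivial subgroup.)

A cyclic subgroup of order d is generated by each of its φ(d) elements of order d, so the cyclic subgroups of order d number (#elements of order d)/φ(d).
Cyclic subgroups by order — order 1: 1; order 2: 3; order 3: 4.
Total: 8.

8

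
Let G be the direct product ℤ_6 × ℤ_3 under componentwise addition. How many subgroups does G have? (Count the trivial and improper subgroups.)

12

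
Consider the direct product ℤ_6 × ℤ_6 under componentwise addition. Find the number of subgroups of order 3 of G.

4

|G| = 36 and 3 | 36, so subgroups of order 3 are possible by Lagrange.
The subgroups of order 3 are: {(0,0), (0,2), (0,4)}; {(0,0), (2,0), (4,0)}; {(0,0), (2,2), (4,4)}; {(0,0), (2,4), (4,2)}.
So G has 4 subgroups of order 3.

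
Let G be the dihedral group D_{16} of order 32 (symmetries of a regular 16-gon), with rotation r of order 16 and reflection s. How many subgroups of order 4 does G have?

9

|G| = 32 and 4 | 32, so subgroups of order 4 are possible by Lagrange.
The subgroups of order 4 are: {e, r^8, r^2s, r^10s}; {e, r^8, r^3s, r^11s}; {e, r^4, r^8, r^12}; {e, r^8, r^4s, r^12s}; … (9 in all).
So G has 9 subgroups of order 4.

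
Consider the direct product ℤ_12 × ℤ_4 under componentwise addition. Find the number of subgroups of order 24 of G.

|G| = 48 and 24 | 48, so subgroups of order 24 are possible by Lagrange.
The subgroups of order 24 are: {(0,0), (0,1), (0,2), (0,3), (2,0), (2,1), (2,2), (2,3), (4,0), (4,1), (4,2), (4,3), (6,0), (6,1), (6,2), (6,3), (8,0), (8,1), (8,2), (8,3), (10,0), (10,1), (10,2), (10,3)}; {(0,0), (0,2), (1,0), (1,2), (2,0), (2,2), (3,0), (3,2), (4,0), (4,2), (5,0), (5,2), (6,0), (6,2), (7,0), (7,2), (8,0), (8,2), (9,0), (9,2), (10,0), (10,2), (11,0), (11,2)}; {(0,0), (0,2), (1,1), (1,3), (2,0), (2,2), (3,1), (3,3), (4,0), (4,2), (5,1), (5,3), (6,0), (6,2), (7,1), (7,3), (8,0), (8,2), (9,1), (9,3), (10,0), (10,2), (11,1), (11,3)}.
So G has 3 subgroups of order 24.

3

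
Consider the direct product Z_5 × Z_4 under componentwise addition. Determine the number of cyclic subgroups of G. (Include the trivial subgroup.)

6

Each element a generates a cyclic subgroup ⟨a⟩; distinct elements may generate the same one (a cyclic group of order d has φ(d) generators).
Cyclic subgroups by order — order 1: 1; order 2: 1; order 4: 1; order 5: 1; order 10: 1; order 20: 1.
Total: 6.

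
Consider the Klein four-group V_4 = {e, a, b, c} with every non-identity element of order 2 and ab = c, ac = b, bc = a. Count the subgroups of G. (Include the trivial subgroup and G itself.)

5

|G| = 4, so by Lagrange every subgroup order divides 4. Divisors: 1, 2, 4.
Subgroups by order — order 1: 1; order 2: 3; order 4: 1.
Total: 1 + 3 + 1 = 5.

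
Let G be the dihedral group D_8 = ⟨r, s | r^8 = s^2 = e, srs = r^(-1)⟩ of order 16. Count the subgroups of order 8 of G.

|G| = 16 and 8 | 16, so subgroups of order 8 are possible by Lagrange.
The subgroups of order 8 are: {e, r, r^2, r^3, r^4, r^5, r^6, r^7}; {e, r^2, r^4, r^6, s, r^2s, r^4s, r^6s}; {e, r^2, r^4, r^6, rs, r^3s, r^5s, r^7s}.
So G has 3 subgroups of order 8.

3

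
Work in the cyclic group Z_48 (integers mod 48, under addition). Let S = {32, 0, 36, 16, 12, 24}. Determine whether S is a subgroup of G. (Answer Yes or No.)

No

Closure fails: 16 + 36 = 4 ∉ S. So S is not a subgroup.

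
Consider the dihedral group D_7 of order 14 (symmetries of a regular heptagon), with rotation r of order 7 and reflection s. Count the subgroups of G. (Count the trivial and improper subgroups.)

10

|G| = 14, so by Lagrange every subgroup order divides 14. Divisors: 1, 2, 7, 14.
Subgroups by order — order 1: 1; order 2: 7; order 7: 1; order 14: 1.
Total: 1 + 7 + 1 + 1 = 10.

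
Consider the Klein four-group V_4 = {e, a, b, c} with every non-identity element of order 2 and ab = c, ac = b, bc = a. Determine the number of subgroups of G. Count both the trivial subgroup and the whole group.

|G| = 4, so by Lagrange every subgroup order divides 4. Divisors: 1, 2, 4.
Subgroups by order — order 1: 1; order 2: 3; order 4: 1.
Total: 1 + 3 + 1 = 5.

5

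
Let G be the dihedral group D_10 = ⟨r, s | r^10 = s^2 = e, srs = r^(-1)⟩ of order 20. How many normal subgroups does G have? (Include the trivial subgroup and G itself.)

7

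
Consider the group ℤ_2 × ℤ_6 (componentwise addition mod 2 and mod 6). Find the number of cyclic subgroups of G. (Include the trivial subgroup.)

Group the elements of G by the cyclic subgroup they generate; each cyclic subgroup of order d accounts for φ(d) elements.
Cyclic subgroups by order — order 1: 1; order 2: 3; order 3: 1; order 6: 3.
Total: 8.

8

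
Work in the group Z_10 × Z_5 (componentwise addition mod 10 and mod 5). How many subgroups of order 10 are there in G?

|G| = 50 and 10 | 50, so subgroups of order 10 are possible by Lagrange.
The subgroups of order 10 are: {(0,0), (0,1), (0,2), (0,3), (0,4), (5,0), (5,1), (5,2), (5,3), (5,4)}; {(0,0), (1,0), (2,0), (3,0), (4,0), (5,0), (6,0), (7,0), (8,0), (9,0)}; {(0,0), (1,1), (2,2), (3,3), (4,4), (5,0), (6,1), (7,2), (8,3), (9,4)}; {(0,0), (1,2), (2,4), (3,1), (4,3), (5,0), (6,2), (7,4), (8,1), (9,3)}; … (6 in all).
So G has 6 subgroups of order 10.

6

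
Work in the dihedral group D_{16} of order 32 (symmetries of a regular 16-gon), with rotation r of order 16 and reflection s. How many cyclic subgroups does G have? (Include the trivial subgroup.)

21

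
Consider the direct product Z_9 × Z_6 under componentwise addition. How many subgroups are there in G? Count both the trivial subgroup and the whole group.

|G| = 54, so by Lagrange every subgroup order divides 54. Divisors: 1, 2, 3, 6, 9, 18, 27, 54.
Subgroups by order — order 1: 1; order 2: 1; order 3: 4; order 6: 4; order 9: 4; order 18: 4; order 27: 1; order 54: 1.
Total: 1 + 1 + 4 + 4 + 4 + 4 + 1 + 1 = 20.

20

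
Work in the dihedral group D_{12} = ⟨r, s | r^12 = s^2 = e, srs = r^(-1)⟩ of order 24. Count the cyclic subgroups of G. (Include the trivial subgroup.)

A cyclic subgroup of order d is generated by each of its φ(d) elements of order d, so the cyclic subgroups of order d number (#elements of order d)/φ(d).
Cyclic subgroups by order — order 1: 1; order 2: 13; order 3: 1; order 4: 1; order 6: 1; order 12: 1.
Total: 18.

18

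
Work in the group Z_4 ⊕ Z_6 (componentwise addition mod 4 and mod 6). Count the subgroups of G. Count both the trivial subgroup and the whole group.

16

|G| = 24, so by Lagrange every subgroup order divides 24. Divisors: 1, 2, 3, 4, 6, 8, 12, 24.
Subgroups by order — order 1: 1; order 2: 3; order 3: 1; order 4: 3; order 6: 3; order 8: 1; order 12: 3; order 24: 1.
Total: 1 + 3 + 1 + 3 + 3 + 1 + 3 + 1 = 16.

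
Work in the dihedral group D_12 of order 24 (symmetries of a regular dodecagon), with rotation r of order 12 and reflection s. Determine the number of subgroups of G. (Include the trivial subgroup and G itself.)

|G| = 24, so by Lagrange every subgroup order divides 24. Divisors: 1, 2, 3, 4, 6, 8, 12, 24.
Subgroups by order — order 1: 1; order 2: 13; order 3: 1; order 4: 7; order 6: 5; order 8: 3; order 12: 3; order 24: 1.
Total: 1 + 13 + 1 + 7 + 5 + 3 + 3 + 1 = 34.

34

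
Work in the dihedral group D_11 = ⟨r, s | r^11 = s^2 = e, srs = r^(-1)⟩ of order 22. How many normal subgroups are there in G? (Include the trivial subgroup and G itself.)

G has 14 subgroups. Checking conjugation-invariance by order — order 1: 1/1 normal; order 2: 0/11 normal; order 11: 1/1 normal; order 22: 1/1 normal.
Total normal subgroups: 3.

3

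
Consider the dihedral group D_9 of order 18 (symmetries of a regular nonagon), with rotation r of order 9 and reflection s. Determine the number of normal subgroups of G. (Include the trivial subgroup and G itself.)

G has 16 subgroups. Checking conjugation-invariance by order — order 1: 1/1 normal; order 2: 0/9 normal; order 3: 1/1 normal; order 6: 0/3 normal; order 9: 1/1 normal; order 18: 1/1 normal.
Total normal subgroups: 4.

4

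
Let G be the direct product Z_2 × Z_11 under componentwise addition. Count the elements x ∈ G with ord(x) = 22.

10

An element (a,b) has order lcm(ord(a), ord(b)); count pairs with lcm equal to 22.
Enumerating gives 10 such elements.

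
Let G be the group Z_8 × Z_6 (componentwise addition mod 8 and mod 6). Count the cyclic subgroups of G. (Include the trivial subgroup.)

16

Each element a generates a cyclic subgroup ⟨a⟩; distinct elements may generate the same one (a cyclic group of order d has φ(d) generators).
Cyclic subgroups by order — order 1: 1; order 2: 3; order 3: 1; order 4: 2; order 6: 3; order 8: 2; order 12: 2; order 24: 2.
Total: 16.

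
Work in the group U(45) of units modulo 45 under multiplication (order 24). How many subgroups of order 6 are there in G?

3

|G| = 24 and 6 | 24, so subgroups of order 6 are possible by Lagrange.
The subgroups of order 6 are: {1, 11, 16, 26, 31, 41}; {1, 14, 16, 29, 31, 44}; {1, 4, 16, 19, 31, 34}.
So G has 3 subgroups of order 6.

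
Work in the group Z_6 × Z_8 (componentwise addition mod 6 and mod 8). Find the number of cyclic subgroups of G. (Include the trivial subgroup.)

16

A cyclic subgroup of order d is generated by each of its φ(d) elements of order d, so the cyclic subgroups of order d number (#elements of order d)/φ(d).
Cyclic subgroups by order — order 1: 1; order 2: 3; order 3: 1; order 4: 2; order 6: 3; order 8: 2; order 12: 2; order 24: 2.
Total: 16.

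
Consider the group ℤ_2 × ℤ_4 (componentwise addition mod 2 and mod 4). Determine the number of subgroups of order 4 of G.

|G| = 8 and 4 | 8, so subgroups of order 4 are possible by Lagrange.
The subgroups of order 4 are: {(0,0), (0,1), (0,2), (0,3)}; {(0,0), (0,2), (1,0), (1,2)}; {(0,0), (0,2), (1,1), (1,3)}.
So G has 3 subgroups of order 4.

3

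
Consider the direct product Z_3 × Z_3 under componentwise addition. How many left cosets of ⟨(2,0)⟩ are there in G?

3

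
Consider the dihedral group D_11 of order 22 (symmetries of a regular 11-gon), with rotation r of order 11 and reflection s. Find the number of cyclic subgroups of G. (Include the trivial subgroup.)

Group the elements of G by the cyclic subgroup they generate; each cyclic subgroup of order d accounts for φ(d) elements.
Cyclic subgroups by order — order 1: 1; order 2: 11; order 11: 1.
Total: 13.

13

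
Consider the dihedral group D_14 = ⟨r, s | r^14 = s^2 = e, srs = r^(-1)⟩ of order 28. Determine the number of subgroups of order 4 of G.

|G| = 28 and 4 | 28, so subgroups of order 4 are possible by Lagrange.
The subgroups of order 4 are: {e, r^7, r^3s, r^10s}; {e, r^7, r^4s, r^11s}; {e, r^7, r^5s, r^12s}; {e, r^7, r^6s, r^13s}; … (7 in all).
So G has 7 subgroups of order 4.

7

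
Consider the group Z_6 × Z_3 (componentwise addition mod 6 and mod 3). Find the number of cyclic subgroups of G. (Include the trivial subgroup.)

10

Each element a generates a cyclic subgroup ⟨a⟩; distinct elements may generate the same one (a cyclic group of order d has φ(d) generators).
Cyclic subgroups by order — order 1: 1; order 2: 1; order 3: 4; order 6: 4.
Total: 10.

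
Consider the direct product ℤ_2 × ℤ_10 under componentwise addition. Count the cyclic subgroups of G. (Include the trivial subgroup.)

Group the elements of G by the cyclic subgroup they generate; each cyclic subgroup of order d accounts for φ(d) elements.
Cyclic subgroups by order — order 1: 1; order 2: 3; order 5: 1; order 10: 3.
Total: 8.

8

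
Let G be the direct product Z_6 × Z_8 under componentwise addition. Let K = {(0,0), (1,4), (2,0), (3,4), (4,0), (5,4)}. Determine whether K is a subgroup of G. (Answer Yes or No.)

Yes

|K| = 6 divides |G| = 48, consistent with Lagrange.
K contains the identity, every element's inverse is in K, and K is closed under +: it is a subgroup.
In fact K = ⟨(5,4)⟩.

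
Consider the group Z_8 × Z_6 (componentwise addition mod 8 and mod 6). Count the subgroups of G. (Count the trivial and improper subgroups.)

22

|G| = 48, so by Lagrange every subgroup order divides 48. Divisors: 1, 2, 3, 4, 6, 8, 12, 16, 24, 48.
Subgroups by order — order 1: 1; order 2: 3; order 3: 1; order 4: 3; order 6: 3; order 8: 3; order 12: 3; order 16: 1; order 24: 3; order 48: 1.
Total: 1 + 3 + 1 + 3 + 3 + 3 + 3 + 1 + 3 + 1 = 22.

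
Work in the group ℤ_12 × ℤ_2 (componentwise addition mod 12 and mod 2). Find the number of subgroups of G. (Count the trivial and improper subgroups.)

16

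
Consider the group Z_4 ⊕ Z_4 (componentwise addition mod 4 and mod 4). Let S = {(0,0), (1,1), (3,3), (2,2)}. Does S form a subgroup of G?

Yes

|S| = 4 divides |G| = 16, consistent with Lagrange.
S contains the identity, every element's inverse is in S, and S is closed under +: it is a subgroup.
In fact S = ⟨(1,1)⟩.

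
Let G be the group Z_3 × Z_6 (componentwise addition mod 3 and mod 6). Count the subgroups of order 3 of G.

4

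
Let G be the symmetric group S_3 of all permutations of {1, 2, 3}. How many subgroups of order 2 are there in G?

|G| = 6 and 2 | 6, so subgroups of order 2 are possible by Lagrange.
The subgroups of order 2 are: {e, (1 2)}; {e, (1 3)}; {e, (2 3)}.
So G has 3 subgroups of order 2.

3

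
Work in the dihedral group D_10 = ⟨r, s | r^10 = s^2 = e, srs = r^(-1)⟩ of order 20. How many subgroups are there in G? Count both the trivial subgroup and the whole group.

|G| = 20, so by Lagrange every subgroup order divides 20. Divisors: 1, 2, 4, 5, 10, 20.
Subgroups by order — order 1: 1; order 2: 11; order 4: 5; order 5: 1; order 10: 3; order 20: 1.
Total: 1 + 11 + 5 + 1 + 3 + 1 = 22.

22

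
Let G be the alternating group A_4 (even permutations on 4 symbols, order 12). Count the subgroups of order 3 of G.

|G| = 12 and 3 | 12, so subgroups of order 3 are possible by Lagrange.
The subgroups of order 3 are: {e, (1 2 3), (1 3 2)}; {e, (1 2 4), (1 4 2)}; {e, (1 3 4), (1 4 3)}; {e, (2 3 4), (2 4 3)}.
So G has 4 subgroups of order 3.

4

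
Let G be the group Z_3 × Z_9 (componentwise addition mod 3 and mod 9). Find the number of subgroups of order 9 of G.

|G| = 27 and 9 | 27, so subgroups of order 9 are possible by Lagrange.
The subgroups of order 9 are: {(0,0), (0,1), (0,2), (0,3), (0,4), (0,5), (0,6), (0,7), (0,8)}; {(0,0), (0,3), (0,6), (1,0), (1,3), (1,6), (2,0), (2,3), (2,6)}; {(0,0), (0,3), (0,6), (1,1), (1,4), (1,7), (2,2), (2,5), (2,8)}; {(0,0), (0,3), (0,6), (1,2), (1,5), (1,8), (2,1), (2,4), (2,7)}.
So G has 4 subgroups of order 9.

4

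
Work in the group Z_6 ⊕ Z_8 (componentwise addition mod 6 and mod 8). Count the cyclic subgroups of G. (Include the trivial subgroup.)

16

Each element a generates a cyclic subgroup ⟨a⟩; distinct elements may generate the same one (a cyclic group of order d has φ(d) generators).
Cyclic subgroups by order — order 1: 1; order 2: 3; order 3: 1; order 4: 2; order 6: 3; order 8: 2; order 12: 2; order 24: 2.
Total: 16.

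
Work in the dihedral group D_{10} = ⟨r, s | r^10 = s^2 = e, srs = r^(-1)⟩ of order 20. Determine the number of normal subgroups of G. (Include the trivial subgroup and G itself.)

G has 22 subgroups. Checking conjugation-invariance by order — order 1: 1/1 normal; order 2: 1/11 normal; order 4: 0/5 normal; order 5: 1/1 normal; order 10: 3/3 normal; order 20: 1/1 normal.
Total normal subgroups: 7.

7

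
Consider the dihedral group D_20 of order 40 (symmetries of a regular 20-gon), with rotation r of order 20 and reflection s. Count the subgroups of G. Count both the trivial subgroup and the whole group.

48

|G| = 40, so by Lagrange every subgroup order divides 40. Divisors: 1, 2, 4, 5, 8, 10, 20, 40.
Subgroups by order — order 1: 1; order 2: 21; order 4: 11; order 5: 1; order 8: 5; order 10: 5; order 20: 3; order 40: 1.
Total: 1 + 21 + 11 + 1 + 5 + 5 + 3 + 1 = 48.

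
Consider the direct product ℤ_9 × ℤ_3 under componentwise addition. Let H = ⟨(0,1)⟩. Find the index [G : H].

|⟨(0,1)⟩| = 3 and |G| = 27.
By Lagrange, [G : H] = |G|/|H| = 27/3 = 9.

9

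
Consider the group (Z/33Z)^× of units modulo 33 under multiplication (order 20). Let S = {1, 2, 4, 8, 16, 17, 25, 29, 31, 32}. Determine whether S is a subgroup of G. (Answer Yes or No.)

Yes

|S| = 10 divides |G| = 20, consistent with Lagrange.
S contains the identity, every element's inverse is in S, and S is closed under ·: it is a subgroup.
In fact S = ⟨2⟩.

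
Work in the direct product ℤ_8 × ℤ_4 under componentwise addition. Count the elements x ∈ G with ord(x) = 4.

12

An element (a,b) has order lcm(ord(a), ord(b)); count pairs with lcm equal to 4.
Enumerating gives 12 such elements.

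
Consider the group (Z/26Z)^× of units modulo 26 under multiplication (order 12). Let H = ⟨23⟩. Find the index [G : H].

|⟨23⟩| = 6 and |G| = 12.
By Lagrange, [G : H] = |G|/|H| = 12/6 = 2.

2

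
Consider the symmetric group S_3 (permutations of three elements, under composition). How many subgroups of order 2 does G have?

3

|G| = 6 and 2 | 6, so subgroups of order 2 are possible by Lagrange.
The subgroups of order 2 are: {e, (1 2)}; {e, (1 3)}; {e, (2 3)}.
So G has 3 subgroups of order 2.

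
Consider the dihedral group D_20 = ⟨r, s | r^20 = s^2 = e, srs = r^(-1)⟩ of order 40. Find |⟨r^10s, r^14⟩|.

|⟨r^10s⟩| = 2 and |⟨r^14⟩| = 10, so |H| is a multiple of lcm(2, 10) = 10 and divides |G| = 40.
Closing under the operation: H = {e, r^2, r^4, r^6, r^8, r^10, r^12, r^14, r^16, r^18, s, r^2s, r^4s, r^6s, r^8s, r^10s, r^12s, r^14s, r^16s, r^18s}, so |H| = 20.

20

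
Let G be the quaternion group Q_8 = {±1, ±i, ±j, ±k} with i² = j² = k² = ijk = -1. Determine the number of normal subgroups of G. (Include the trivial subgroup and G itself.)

6

G has 6 subgroups. Checking conjugation-invariance by order — order 1: 1/1 normal; order 2: 1/1 normal; order 4: 3/3 normal; order 8: 1/1 normal.
Total normal subgroups: 6.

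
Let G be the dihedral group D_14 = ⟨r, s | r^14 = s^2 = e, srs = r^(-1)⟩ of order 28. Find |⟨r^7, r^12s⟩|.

4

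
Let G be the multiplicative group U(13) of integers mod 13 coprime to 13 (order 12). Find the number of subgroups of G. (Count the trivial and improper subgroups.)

|G| = 12, so by Lagrange every subgroup order divides 12. Divisors: 1, 2, 3, 4, 6, 12.
Subgroups by order — order 1: 1; order 2: 1; order 3: 1; order 4: 1; order 6: 1; order 12: 1.
Total: 1 + 1 + 1 + 1 + 1 + 1 = 6.

6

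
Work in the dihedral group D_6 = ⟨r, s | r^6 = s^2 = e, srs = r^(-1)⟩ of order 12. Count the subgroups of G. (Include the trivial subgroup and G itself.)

16

|G| = 12, so by Lagrange every subgroup order divides 12. Divisors: 1, 2, 3, 4, 6, 12.
Subgroups by order — order 1: 1; order 2: 7; order 3: 1; order 4: 3; order 6: 3; order 12: 1.
Total: 1 + 7 + 1 + 3 + 3 + 1 = 16.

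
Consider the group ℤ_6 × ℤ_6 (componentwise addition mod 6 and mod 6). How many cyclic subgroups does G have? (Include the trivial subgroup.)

A cyclic subgroup of order d is generated by each of its φ(d) elements of order d, so the cyclic subgroups of order d number (#elements of order d)/φ(d).
Cyclic subgroups by order — order 1: 1; order 2: 3; order 3: 4; order 6: 12.
Total: 20.

20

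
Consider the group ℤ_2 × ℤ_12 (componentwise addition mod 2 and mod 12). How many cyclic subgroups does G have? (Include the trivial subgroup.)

Group the elements of G by the cyclic subgroup they generate; each cyclic subgroup of order d accounts for φ(d) elements.
Cyclic subgroups by order — order 1: 1; order 2: 3; order 3: 1; order 4: 2; order 6: 3; order 12: 2.
Total: 12.

12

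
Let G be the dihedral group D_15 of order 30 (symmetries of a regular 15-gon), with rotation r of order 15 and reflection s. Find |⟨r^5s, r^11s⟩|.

10

|⟨r^5s⟩| = 2 and |⟨r^11s⟩| = 2, so |H| is a multiple of lcm(2, 2) = 2 and divides |G| = 30.
Closing under the operation: H = {e, r^3, r^6, r^9, r^12, r^2s, r^5s, r^8s, r^11s, r^14s}, so |H| = 10.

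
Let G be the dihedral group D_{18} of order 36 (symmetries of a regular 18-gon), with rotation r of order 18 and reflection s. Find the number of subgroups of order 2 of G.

19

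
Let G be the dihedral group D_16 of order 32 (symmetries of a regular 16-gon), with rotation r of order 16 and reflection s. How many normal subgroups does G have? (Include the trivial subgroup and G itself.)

8

G has 36 subgroups. Checking conjugation-invariance by order — order 1: 1/1 normal; order 2: 1/17 normal; order 4: 1/9 normal; order 8: 1/5 normal; order 16: 3/3 normal; order 32: 1/1 normal.
Total normal subgroups: 8.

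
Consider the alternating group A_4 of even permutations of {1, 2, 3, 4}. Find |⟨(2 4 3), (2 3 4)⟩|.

|⟨(2 4 3)⟩| = 3 and |⟨(2 3 4)⟩| = 3, so |H| is a multiple of lcm(3, 3) = 3 and divides |G| = 12.
Closing under the operation: H = {e, (2 3 4), (2 4 3)}, so |H| = 3.

3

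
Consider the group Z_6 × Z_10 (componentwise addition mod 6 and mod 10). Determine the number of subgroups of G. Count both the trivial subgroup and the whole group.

|G| = 60, so by Lagrange every subgroup order divides 60. Divisors: 1, 2, 3, 4, 5, 6, 10, 12, 15, 20, 30, 60.
Subgroups by order — order 1: 1; order 2: 3; order 3: 1; order 4: 1; order 5: 1; order 6: 3; order 10: 3; order 12: 1; order 15: 1; order 20: 1; order 30: 3; order 60: 1.
Total: 1 + 3 + 1 + 1 + 1 + 3 + 3 + 1 + 1 + 1 + 3 + 1 = 20.

20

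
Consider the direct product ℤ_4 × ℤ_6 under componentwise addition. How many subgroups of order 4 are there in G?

3

|G| = 24 and 4 | 24, so subgroups of order 4 are possible by Lagrange.
The subgroups of order 4 are: {(0,0), (0,3), (2,0), (2,3)}; {(0,0), (1,0), (2,0), (3,0)}; {(0,0), (1,3), (2,0), (3,3)}.
So G has 3 subgroups of order 4.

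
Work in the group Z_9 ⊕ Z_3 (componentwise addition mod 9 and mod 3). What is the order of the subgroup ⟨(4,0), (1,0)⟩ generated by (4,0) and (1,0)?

9

|⟨(4,0)⟩| = 9 and |⟨(1,0)⟩| = 9, so |H| is a multiple of lcm(9, 9) = 9 and divides |G| = 27.
Closing under the operation: H = {(0,0), (1,0), (2,0), (3,0), (4,0), (5,0), (6,0), (7,0), (8,0)}, so |H| = 9.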